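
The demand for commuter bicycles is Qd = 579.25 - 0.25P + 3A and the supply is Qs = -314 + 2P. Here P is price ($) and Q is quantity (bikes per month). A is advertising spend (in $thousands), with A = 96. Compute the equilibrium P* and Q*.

P* = 525, Q* = 736

With A = 96, demand is Qd = 867.25 - 0.25P.
Set Qd = Qs: 867.25 - 0.25P = -314 + 2P, so 1181.25 = 2.25P and P* = 525.
Then Q* = 867.25 - 0.25(525) = 736.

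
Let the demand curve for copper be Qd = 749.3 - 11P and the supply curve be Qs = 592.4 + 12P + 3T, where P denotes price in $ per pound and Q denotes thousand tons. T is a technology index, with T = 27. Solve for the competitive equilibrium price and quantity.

With T = 27, supply is Qs = 673.4 + 12P.
At equilibrium Qd = Qs, so 749.3 - 11P = 673.4 + 12P; collecting terms, 75.9 = 23P and P* = 3.3.
Substitute back: Q* = 749.3 - 11(3.3) = 713.

P* = 3.3, Q* = 713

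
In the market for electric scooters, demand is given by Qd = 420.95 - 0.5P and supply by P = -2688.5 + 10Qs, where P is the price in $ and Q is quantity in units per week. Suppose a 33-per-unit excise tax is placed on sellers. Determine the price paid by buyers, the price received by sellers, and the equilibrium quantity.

Inverting to quantity form: Qs = 268.85 + 0.1P.
The tax drives a wedge P_b - P_s = 33. Substituting P_s = P_b - 33 into supply: Qs = 265.55 + 0.1P_b.
Set Qd = Qs: 420.95 - 0.5P_b = 265.55 + 0.1P_b, so 155.4 = 0.6P_b and P_b = 259.
So P_s = 226 and the quantity traded is Q = 420.95 - 0.5(259) = 291.45.

P_b = 259, P_s = 226, Q = 291.45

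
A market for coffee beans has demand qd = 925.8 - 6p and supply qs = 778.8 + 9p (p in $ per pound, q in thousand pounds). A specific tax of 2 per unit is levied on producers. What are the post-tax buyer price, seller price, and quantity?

p_b = 11, p_s = 9, q = 859.8

With a tax of 2 on producers, they supply based on the net price p_s = p_b - 2, so qs = 760.8 + 9p_b.
Market clearing requires 925.8 - 6p_b = 760.8 + 9p_b; hence 165 = 15p_b and p_b = 11.
Then p_s = 11 - 2 = 9 and q = 925.8 - 6(11) = 859.8.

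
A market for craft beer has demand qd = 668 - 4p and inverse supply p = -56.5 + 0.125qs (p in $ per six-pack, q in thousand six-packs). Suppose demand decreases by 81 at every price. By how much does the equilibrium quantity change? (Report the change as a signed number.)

Rewriting in direct form: qs = 452 + 8p.
At equilibrium qd = qs, so 668 - 4p = 452 + 8p; collecting terms, 216 = 12p and p* = 18.
Substitute back: q* = 668 - 4(18) = 596.
After the shift, demand is qd = 587 - 4p.
The new intersection has 135 = 12p, i.e. p = 11.25, q = 542.
Δq = 542 - 596 = -54.

Δq = -54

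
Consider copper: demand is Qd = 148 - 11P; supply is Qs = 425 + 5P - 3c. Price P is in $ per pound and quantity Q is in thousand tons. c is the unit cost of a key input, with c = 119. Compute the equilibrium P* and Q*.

P* = 5, Q* = 93

With c = 119, supply is Qs = 68 + 5P.
Equating demand and supply, 148 - 11P = 68 + 5P gives 16P = 80, so P* = 5.
Then Q* = 148 - 11(5) = 93.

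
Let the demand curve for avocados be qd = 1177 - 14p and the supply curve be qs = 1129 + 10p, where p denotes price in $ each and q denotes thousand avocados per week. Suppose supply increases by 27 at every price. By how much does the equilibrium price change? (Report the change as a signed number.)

Set qd = qs: 1177 - 14p = 1129 + 10p, so 48 = 24p and p* = 2.
Substitute back: q* = 1177 - 14(2) = 1149.
After the shift, supply is qs = 1156 + 10p.
The new intersection has 21 = 24p, i.e. p = 0.875, q = 1164.75.
Δp = 0.875 - 2 = -1.125.

Δp = -1.125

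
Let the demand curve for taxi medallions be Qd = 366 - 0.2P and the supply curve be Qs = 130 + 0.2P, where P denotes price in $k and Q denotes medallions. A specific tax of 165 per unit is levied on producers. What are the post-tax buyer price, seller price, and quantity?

P_b = 672.5, P_s = 507.5, Q = 231.5

With a tax of 165 on producers, they supply based on the net price P_s = P_b - 165, so Qs = 97 + 0.2P_b.
Equate demand and the shifted supply: 366 - 0.2P_b = 97 + 0.2P_b, giving 0.4P_b = 269, so P_b = 672.5.
Then P_s = 672.5 - 165 = 507.5 and Q = 366 - 0.2(672.5) = 231.5.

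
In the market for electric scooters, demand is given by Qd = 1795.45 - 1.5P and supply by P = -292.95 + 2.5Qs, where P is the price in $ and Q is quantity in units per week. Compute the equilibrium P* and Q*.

P* = 883.3, Q* = 470.5

Inverting to quantity form: Qs = 117.18 + 0.4P.
Equating demand and supply, 1795.45 - 1.5P = 117.18 + 0.4P gives 1.9P = 1678.27, so P* = 883.3.
Substitute back: Q* = 1795.45 - 1.5(883.3) = 470.5.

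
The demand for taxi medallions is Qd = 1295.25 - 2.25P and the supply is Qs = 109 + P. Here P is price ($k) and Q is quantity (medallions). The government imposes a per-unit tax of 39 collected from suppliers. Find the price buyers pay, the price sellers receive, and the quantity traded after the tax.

P_b = 377, P_s = 338, Q = 447

The tax drives a wedge P_b - P_s = 39. Substituting P_s = P_b - 39 into supply: Qs = 70 + P_b.
Set Qd = Qs: 1295.25 - 2.25P_b = 70 + P_b, so 1225.25 = 3.25P_b and P_b = 377.
Then P_s = 377 - 39 = 338 and Q = 1295.25 - 2.25(377) = 447.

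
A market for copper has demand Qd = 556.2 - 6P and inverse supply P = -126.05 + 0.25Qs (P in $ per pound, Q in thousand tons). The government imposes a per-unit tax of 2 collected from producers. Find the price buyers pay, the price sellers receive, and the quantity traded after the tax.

P_b = 6, P_s = 4, Q = 520.2

Solving each curve for Q: Qs = 504.2 + 4P.
With a tax of 2 on producers, they supply based on the net price P_s = P_b - 2, so Qs = 496.2 + 4P_b.
Set Qd = Qs: 556.2 - 6P_b = 496.2 + 4P_b, so 60 = 10P_b and P_b = 6.
So P_s = 4 and the quantity traded is Q = 556.2 - 6(6) = 520.2.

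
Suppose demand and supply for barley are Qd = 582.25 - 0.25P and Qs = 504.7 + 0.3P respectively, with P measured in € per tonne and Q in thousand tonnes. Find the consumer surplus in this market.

Consumer surplus = 598418

At equilibrium Qd = Qs, so 582.25 - 0.25P = 504.7 + 0.3P; collecting terms, 77.55 = 0.55P and P* = 141.
Substitute back: Q* = 582.25 - 0.25(141) = 547.
Demand choke price (Qd = 0): P = 582.25/0.25 = 2329. Consumer surplus = ½ × (2329 - 141) × 547 = 598418.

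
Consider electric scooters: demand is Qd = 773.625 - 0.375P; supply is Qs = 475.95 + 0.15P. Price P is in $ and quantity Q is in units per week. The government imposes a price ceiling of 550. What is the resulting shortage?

Shortage = 8.925

Evaluating both curves at the ceiling price 550 gives Qd = 567.375, Qs = 558.45.
Shortage = Qd - Qs = 567.375 - 558.45 = 8.925.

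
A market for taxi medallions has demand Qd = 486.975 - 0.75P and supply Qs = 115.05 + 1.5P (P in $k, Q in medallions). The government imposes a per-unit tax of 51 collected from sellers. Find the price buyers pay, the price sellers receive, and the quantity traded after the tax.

P_b = 199.3, P_s = 148.3, Q = 337.5

With a tax of 51 on sellers, they supply based on the net price P_s = P_b - 51, so Qs = 38.55 + 1.5P_b.
Set Qd = Qs: 486.975 - 0.75P_b = 38.55 + 1.5P_b, so 448.425 = 2.25P_b and P_b = 199.3.
Then P_s = 199.3 - 51 = 148.3 and Q = 486.975 - 0.75(199.3) = 337.5.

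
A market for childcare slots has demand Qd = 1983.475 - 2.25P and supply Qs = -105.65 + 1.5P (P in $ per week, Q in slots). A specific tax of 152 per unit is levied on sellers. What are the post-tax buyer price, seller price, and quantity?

P_b = 617.9, P_s = 465.9, Q = 593.2

Sellers keep P_s = P_b - 152 per unit, so supply in terms of the buyer price is Qs = -333.65 + 1.5P_b.
Market clearing requires 1983.475 - 2.25P_b = -333.65 + 1.5P_b; hence 2317.125 = 3.75P_b and P_b = 617.9.
So P_s = 465.9 and the quantity traded is Q = 1983.475 - 2.25(617.9) = 593.2.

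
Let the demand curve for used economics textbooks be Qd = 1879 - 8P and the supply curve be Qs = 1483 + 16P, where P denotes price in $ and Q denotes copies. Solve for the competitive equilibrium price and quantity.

P* = 16.5, Q* = 1747

Equating demand and supply, 1879 - 8P = 1483 + 16P gives 24P = 396, so P* = 16.5.
Plugging P* into demand: Q* = 1879 - 8(16.5) = 1747.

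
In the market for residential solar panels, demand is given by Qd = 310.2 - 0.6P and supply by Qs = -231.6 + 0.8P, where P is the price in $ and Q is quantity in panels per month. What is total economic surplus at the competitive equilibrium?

Equating demand and supply, 310.2 - 0.6P = -231.6 + 0.8P gives 1.4P = 541.8, so P* = 387.
Then Q* = 310.2 - 0.6(387) = 78.
Demand choke price = 517; supply choke price = 289.5. CS = ½(517 - 387)(78) = 5070; PS = ½(387 - 289.5)(78) = 3802.5. Total surplus = 8872.5.

Total surplus = 8872.5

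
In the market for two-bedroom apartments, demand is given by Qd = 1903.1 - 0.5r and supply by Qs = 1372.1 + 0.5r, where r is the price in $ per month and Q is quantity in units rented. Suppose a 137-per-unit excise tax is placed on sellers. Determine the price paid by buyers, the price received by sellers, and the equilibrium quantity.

Sellers keep r_s = r_b - 137 per unit, so supply in terms of the buyer price is Qs = 1303.6 + 0.5r_b.
Set Qd = Qs: 1903.1 - 0.5r_b = 1303.6 + 0.5r_b, so 599.5 = r_b and r_b = 599.5.
Then r_s = 599.5 - 137 = 462.5 and Q = 1903.1 - 0.5(599.5) = 1603.35.

r_b = 599.5, r_s = 462.5, Q = 1603.35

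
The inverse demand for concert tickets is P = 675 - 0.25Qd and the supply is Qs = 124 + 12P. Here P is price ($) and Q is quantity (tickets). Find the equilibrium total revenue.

Total revenue = 331016

In direct form, Qd = 2700 - 4P.
Equating demand and supply, 2700 - 4P = 124 + 12P gives 16P = 2576, so P* = 161.
Plugging P* into demand: Q* = 2700 - 4(161) = 2056.
Total revenue = P* × Q* = 161 × 2056 = 331016.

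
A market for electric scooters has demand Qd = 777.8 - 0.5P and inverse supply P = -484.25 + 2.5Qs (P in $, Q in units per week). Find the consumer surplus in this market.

Rewriting in direct form: Qs = 193.7 + 0.4P.
At equilibrium Qd = Qs, so 777.8 - 0.5P = 193.7 + 0.4P; collecting terms, 584.1 = 0.9P and P* = 649.
Plugging P* into demand: Q* = 777.8 - 0.5(649) = 453.3.
Demand choke price (Qd = 0): P = 777.8/0.5 = 1555.6. Consumer surplus = ½ × (1555.6 - 649) × 453.3 = 205480.89.

Consumer surplus = 205480.89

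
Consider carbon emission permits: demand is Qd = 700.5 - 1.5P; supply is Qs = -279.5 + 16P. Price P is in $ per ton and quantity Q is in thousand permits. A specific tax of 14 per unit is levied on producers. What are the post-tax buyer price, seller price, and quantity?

The tax drives a wedge P_b - P_s = 14. Substituting P_s = P_b - 14 into supply: Qs = -503.5 + 16P_b.
Set Qd = Qs: 700.5 - 1.5P_b = -503.5 + 16P_b, so 1204 = 17.5P_b and P_b = 68.8.
So P_s = 54.8 and the quantity traded is Q = 700.5 - 1.5(68.8) = 597.3.

P_b = 68.8, P_s = 54.8, Q = 597.3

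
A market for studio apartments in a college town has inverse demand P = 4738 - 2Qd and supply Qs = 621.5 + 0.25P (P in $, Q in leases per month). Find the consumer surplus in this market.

Inverting to quantity form: Qd = 2369 - 0.5P.
Equating demand and supply, 2369 - 0.5P = 621.5 + 0.25P gives 0.75P = 1747.5, so P* = 2330.
Then Q* = 2369 - 0.5(2330) = 1204.
Demand choke price (Qd = 0): P = 2369/0.5 = 4738. Consumer surplus = ½ × (4738 - 2330) × 1204 = 1449616.

Consumer surplus = 1449616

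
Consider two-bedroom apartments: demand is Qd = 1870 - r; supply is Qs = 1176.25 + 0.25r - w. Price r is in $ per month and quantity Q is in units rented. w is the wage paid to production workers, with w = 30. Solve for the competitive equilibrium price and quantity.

With w = 30, supply is Qs = 1146.25 + 0.25r.
Equating demand and supply, 1870 - r = 1146.25 + 0.25r gives 1.25r = 723.75, so r* = 579.
Substitute back: Q* = 1870 - 579 = 1291.

r* = 579, Q* = 1291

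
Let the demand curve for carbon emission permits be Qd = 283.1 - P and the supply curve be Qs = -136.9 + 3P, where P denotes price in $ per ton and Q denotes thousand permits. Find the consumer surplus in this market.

At equilibrium Qd = Qs, so 283.1 - P = -136.9 + 3P; collecting terms, 420 = 4P and P* = 105.
Plugging P* into demand: Q* = 283.1 - 105 = 178.1.
Demand choke price (Qd = 0): P = 283.1. Consumer surplus = ½ × (283.1 - 105) × 178.1 = 15859.805.

Consumer surplus = 15859.805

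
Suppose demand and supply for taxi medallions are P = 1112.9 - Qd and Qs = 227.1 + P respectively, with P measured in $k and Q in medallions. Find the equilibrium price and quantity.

In direct form, Qd = 1112.9 - P.
At equilibrium Qd = Qs, so 1112.9 - P = 227.1 + P; collecting terms, 885.8 = 2P and P* = 442.9.
From the demand curve, Q* = 1112.9 - 442.9 = 670.

P* = 442.9, Q* = 670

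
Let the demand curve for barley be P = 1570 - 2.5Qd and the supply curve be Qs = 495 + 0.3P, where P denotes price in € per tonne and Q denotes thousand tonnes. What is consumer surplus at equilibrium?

Solving each curve for Q: Qd = 628 - 0.4P.
The market clears where 628 - 0.4P = 495 + 0.3P. Rearranging, 0.7P = 133, hence P* = 190.
From the demand curve, Q* = 628 - 0.4(190) = 552.
Demand choke price (Qd = 0): P = 628/0.4 = 1570. Consumer surplus = ½ × (1570 - 190) × 552 = 380880.

Consumer surplus = 380880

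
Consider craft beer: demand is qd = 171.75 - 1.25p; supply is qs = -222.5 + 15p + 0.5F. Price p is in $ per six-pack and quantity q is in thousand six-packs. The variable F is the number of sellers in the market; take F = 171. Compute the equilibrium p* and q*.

p* = 19, q* = 148

With F = 171, supply is qs = -137 + 15p.
The market clears where 171.75 - 1.25p = -137 + 15p. Rearranging, 16.25p = 308.75, hence p* = 19.
From the demand curve, q* = 171.75 - 1.25(19) = 148.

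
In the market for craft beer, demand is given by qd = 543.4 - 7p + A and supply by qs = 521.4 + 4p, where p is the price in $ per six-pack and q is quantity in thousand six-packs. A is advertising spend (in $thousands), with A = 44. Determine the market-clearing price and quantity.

p* = 6, q* = 545.4

With A = 44, demand is qd = 587.4 - 7p.
Equating demand and supply, 587.4 - 7p = 521.4 + 4p gives 11p = 66, so p* = 6.
Substitute back: q* = 587.4 - 7(6) = 545.4.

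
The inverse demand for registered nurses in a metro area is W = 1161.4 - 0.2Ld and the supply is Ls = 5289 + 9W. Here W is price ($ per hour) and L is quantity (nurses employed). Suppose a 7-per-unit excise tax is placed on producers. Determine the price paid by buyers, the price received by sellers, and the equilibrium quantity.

Solving each curve for L: Ld = 5807 - 5W.
With a tax of 7 on producers, they supply based on the net price W_s = W_b - 7, so Ls = 5226 + 9W_b.
Set Ld = Ls: 5807 - 5W_b = 5226 + 9W_b, so 581 = 14W_b and W_b = 41.5.
So W_s = 34.5 and the quantity traded is L = 5807 - 5(41.5) = 5599.5.

W_b = 41.5, W_s = 34.5, L = 5599.5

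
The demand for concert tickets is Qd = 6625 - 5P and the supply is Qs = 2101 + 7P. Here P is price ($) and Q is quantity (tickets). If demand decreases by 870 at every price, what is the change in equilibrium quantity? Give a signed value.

ΔQ = -507.5

Set Qd = Qs: 6625 - 5P = 2101 + 7P, so 4524 = 12P and P* = 377.
Then Q* = 6625 - 5(377) = 4740.
After the shift, demand is Qd = 5755 - 5P.
Re-solving, 12P = 3654 gives P = 304.5 and Q = 4232.5.
ΔQ = 4232.5 - 4740 = -507.5.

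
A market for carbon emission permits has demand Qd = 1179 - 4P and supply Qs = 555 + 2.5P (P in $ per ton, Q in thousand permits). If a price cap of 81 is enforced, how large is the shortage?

Shortage = 97.5

Evaluating both curves at the ceiling price 81 gives Qd = 855, Qs = 757.5.
Shortage = Qd - Qs = 855 - 757.5 = 97.5.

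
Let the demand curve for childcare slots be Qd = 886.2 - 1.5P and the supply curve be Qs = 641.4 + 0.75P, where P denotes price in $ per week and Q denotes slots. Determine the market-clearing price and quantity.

Set Qd = Qs: 886.2 - 1.5P = 641.4 + 0.75P, so 244.8 = 2.25P and P* = 108.8.
Substitute back: Q* = 886.2 - 1.5(108.8) = 723.

P* = 108.8, Q* = 723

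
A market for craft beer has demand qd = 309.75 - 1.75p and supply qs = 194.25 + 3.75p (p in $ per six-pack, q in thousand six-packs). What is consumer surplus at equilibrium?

Consumer surplus = 21294

Set qd = qs: 309.75 - 1.75p = 194.25 + 3.75p, so 115.5 = 5.5p and p* = 21.
From the demand curve, q* = 309.75 - 1.75(21) = 273.
Demand choke price (qd = 0): p = 309.75/1.75 = 177. Consumer surplus = ½ × (177 - 21) × 273 = 21294.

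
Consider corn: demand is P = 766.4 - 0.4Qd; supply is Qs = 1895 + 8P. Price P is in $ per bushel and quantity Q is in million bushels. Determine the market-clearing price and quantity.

P* = 2, Q* = 1911

Inverting to quantity form: Qd = 1916 - 2.5P.
At equilibrium Qd = Qs, so 1916 - 2.5P = 1895 + 8P; collecting terms, 21 = 10.5P and P* = 2.
Substitute back: Q* = 1916 - 2.5(2) = 1911.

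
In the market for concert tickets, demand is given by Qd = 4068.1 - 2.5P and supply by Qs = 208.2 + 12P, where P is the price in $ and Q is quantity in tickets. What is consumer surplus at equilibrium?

Set Qd = Qs: 4068.1 - 2.5P = 208.2 + 12P, so 3859.9 = 14.5P and P* = 266.2.
Then Q* = 4068.1 - 2.5(266.2) = 3402.6.
Demand choke price (Qd = 0): P = 4068.1/2.5 = 1627.24. Consumer surplus = ½ × (1627.24 - 266.2) × 3402.6 = 2315537.352.

Consumer surplus = 2315537.352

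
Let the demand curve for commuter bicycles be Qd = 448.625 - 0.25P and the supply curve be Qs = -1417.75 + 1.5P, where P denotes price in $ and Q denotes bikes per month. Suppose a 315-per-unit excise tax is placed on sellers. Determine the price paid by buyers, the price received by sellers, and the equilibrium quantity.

P_b = 1336.5, P_s = 1021.5, Q = 114.5

The tax drives a wedge P_b - P_s = 315. Substituting P_s = P_b - 315 into supply: Qs = -1890.25 + 1.5P_b.
Equate demand and the shifted supply: 448.625 - 0.25P_b = -1890.25 + 1.5P_b, giving 1.75P_b = 2338.875, so P_b = 1336.5.
So P_s = 1021.5 and the quantity traded is Q = 448.625 - 0.25(1336.5) = 114.5.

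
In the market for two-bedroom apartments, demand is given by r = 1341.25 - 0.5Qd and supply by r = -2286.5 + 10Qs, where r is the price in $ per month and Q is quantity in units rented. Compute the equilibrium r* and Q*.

r* = 1168.5, Q* = 345.5

Inverting to quantity form: Qd = 2682.5 - 2r and Qs = 228.65 + 0.1r.
Equating demand and supply, 2682.5 - 2r = 228.65 + 0.1r gives 2.1r = 2453.85, so r* = 1168.5.
Substitute back: Q* = 2682.5 - 2(1168.5) = 345.5.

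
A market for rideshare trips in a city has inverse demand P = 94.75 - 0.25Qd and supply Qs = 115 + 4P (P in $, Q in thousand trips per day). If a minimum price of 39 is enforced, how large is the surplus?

Rewriting in direct form: Qd = 379 - 4P.
At P = 39: Qd = 223 and Qs = 271.
Surplus = Qs - Qd = 271 - 223 = 48.

Surplus = 48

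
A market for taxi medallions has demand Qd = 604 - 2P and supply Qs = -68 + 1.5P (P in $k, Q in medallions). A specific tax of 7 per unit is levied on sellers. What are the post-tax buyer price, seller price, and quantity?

P_b = 195, P_s = 188, Q = 214

With a tax of 7 on sellers, they supply based on the net price P_s = P_b - 7, so Qs = -78.5 + 1.5P_b.
Market clearing requires 604 - 2P_b = -78.5 + 1.5P_b; hence 682.5 = 3.5P_b and P_b = 195.
So P_s = 188 and the quantity traded is Q = 604 - 2(195) = 214.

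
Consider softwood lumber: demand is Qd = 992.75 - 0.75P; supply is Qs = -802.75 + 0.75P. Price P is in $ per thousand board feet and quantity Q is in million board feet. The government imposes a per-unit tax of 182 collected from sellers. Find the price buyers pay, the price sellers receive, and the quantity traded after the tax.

Sellers keep P_s = P_b - 182 per unit, so supply in terms of the buyer price is Qs = -939.25 + 0.75P_b.
Equate demand and the shifted supply: 992.75 - 0.75P_b = -939.25 + 0.75P_b, giving 1.5P_b = 1932, so P_b = 1288.
So P_s = 1106 and the quantity traded is Q = 992.75 - 0.75(1288) = 26.75.

P_b = 1288, P_s = 1106, Q = 26.75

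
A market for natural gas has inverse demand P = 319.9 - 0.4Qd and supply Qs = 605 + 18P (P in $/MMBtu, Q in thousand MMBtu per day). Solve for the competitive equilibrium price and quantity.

In direct form, Qd = 799.75 - 2.5P.
Equating demand and supply, 799.75 - 2.5P = 605 + 18P gives 20.5P = 194.75, so P* = 9.5.
Substitute back: Q* = 799.75 - 2.5(9.5) = 776.

P* = 9.5, Q* = 776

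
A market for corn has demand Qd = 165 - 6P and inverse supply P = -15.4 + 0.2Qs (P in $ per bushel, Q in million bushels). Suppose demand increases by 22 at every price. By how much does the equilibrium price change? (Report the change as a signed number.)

ΔP = 2

Inverting to quantity form: Qs = 77 + 5P.
Set Qd = Qs: 165 - 6P = 77 + 5P, so 88 = 11P and P* = 8.
From the demand curve, Q* = 165 - 6(8) = 117.
After the shift, demand is Qd = 187 - 6P.
New equilibrium: 110 = 11P, so P = 10 and Q = 127.
ΔP = 10 - 8 = 2.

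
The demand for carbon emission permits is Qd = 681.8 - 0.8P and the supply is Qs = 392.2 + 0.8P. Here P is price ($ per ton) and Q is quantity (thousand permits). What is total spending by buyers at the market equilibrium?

Total spending by buyers = 97197

The market clears where 681.8 - 0.8P = 392.2 + 0.8P. Rearranging, 1.6P = 289.6, hence P* = 181.
From the demand curve, Q* = 681.8 - 0.8(181) = 537.
Total spending by buyers = P* × Q* = 181 × 537 = 97197.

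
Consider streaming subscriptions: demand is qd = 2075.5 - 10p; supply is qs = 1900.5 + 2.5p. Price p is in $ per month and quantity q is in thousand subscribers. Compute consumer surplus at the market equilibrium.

Consumer surplus = 187308.0125

Set qd = qs: 2075.5 - 10p = 1900.5 + 2.5p, so 175 = 12.5p and p* = 14.
From the demand curve, q* = 2075.5 - 10(14) = 1935.5.
Demand choke price (qd = 0): p = 2075.5/10 = 207.55. Consumer surplus = ½ × (207.55 - 14) × 1935.5 = 187308.0125.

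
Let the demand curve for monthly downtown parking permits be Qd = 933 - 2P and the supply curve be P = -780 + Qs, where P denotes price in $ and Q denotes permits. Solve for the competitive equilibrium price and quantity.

In direct form, Qs = 780 + P.
The market clears where 933 - 2P = 780 + P. Rearranging, 3P = 153, hence P* = 51.
Plugging P* into demand: Q* = 933 - 2(51) = 831.

P* = 51, Q* = 831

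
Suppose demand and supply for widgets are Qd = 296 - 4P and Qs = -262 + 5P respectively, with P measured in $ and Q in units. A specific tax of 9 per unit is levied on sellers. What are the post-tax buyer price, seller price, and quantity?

Sellers keep P_s = P_b - 9 per unit, so supply in terms of the buyer price is Qs = -307 + 5P_b.
Equate demand and the shifted supply: 296 - 4P_b = -307 + 5P_b, giving 9P_b = 603, so P_b = 67.
Then P_s = 67 - 9 = 58 and Q = 296 - 4(67) = 28.

P_b = 67, P_s = 58, Q = 28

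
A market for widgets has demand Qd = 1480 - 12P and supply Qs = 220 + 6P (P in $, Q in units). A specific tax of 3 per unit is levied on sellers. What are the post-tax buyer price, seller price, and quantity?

With a tax of 3 on sellers, they supply based on the net price P_s = P_b - 3, so Qs = 202 + 6P_b.
Set Qd = Qs: 1480 - 12P_b = 202 + 6P_b, so 1278 = 18P_b and P_b = 71.
Then P_s = 71 - 3 = 68 and Q = 1480 - 12(71) = 628.

P_b = 71, P_s = 68, Q = 628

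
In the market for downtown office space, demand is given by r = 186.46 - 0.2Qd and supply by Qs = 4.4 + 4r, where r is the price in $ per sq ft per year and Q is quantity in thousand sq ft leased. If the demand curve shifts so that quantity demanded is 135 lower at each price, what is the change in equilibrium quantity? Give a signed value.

Rewriting in direct form: Qd = 932.3 - 5r.
At equilibrium Qd = Qs, so 932.3 - 5r = 4.4 + 4r; collecting terms, 927.9 = 9r and r* = 103.1.
Substitute back: Q* = 932.3 - 5(103.1) = 416.8.
After the shift, demand is Qd = 797.3 - 5r.
Re-solving, 9r = 792.9 gives r = 88.1 and Q = 356.8.
ΔQ = 356.8 - 416.8 = -60.

ΔQ = -60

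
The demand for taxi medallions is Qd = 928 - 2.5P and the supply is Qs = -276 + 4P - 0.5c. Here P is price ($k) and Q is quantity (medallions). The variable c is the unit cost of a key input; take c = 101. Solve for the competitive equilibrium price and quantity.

P* = 193, Q* = 445.5

With c = 101, supply is Qs = -326.5 + 4P.
Equating demand and supply, 928 - 2.5P = -326.5 + 4P gives 6.5P = 1254.5, so P* = 193.
Plugging P* into demand: Q* = 928 - 2.5(193) = 445.5.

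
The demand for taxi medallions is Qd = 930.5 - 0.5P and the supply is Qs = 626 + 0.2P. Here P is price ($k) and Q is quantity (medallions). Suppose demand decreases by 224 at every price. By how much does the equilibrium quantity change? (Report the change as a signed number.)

ΔQ = -64

Set Qd = Qs: 930.5 - 0.5P = 626 + 0.2P, so 304.5 = 0.7P and P* = 435.
Substitute back: Q* = 930.5 - 0.5(435) = 713.
After the shift, demand is Qd = 706.5 - 0.5P.
The new intersection has 80.5 = 0.7P, i.e. P = 115, Q = 649.
ΔQ = 649 - 713 = -64.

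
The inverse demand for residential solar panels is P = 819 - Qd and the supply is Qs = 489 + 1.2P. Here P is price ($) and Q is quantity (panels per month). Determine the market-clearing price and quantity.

P* = 150, Q* = 669

In direct form, Qd = 819 - P.
Set Qd = Qs: 819 - P = 489 + 1.2P, so 330 = 2.2P and P* = 150.
Then Q* = 819 - 150 = 669.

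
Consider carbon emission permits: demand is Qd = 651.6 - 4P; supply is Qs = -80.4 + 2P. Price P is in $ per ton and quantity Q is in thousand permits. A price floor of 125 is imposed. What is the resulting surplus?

Surplus = 18

With P fixed at 125, quantity demanded is 151.6 and quantity supplied is 169.6.
Surplus = Qs - Qd = 169.6 - 151.6 = 18.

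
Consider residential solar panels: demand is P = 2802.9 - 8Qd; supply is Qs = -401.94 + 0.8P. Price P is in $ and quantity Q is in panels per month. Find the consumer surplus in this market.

Inverting to quantity form: Qd = 350.3625 - 0.125P.
At equilibrium Qd = Qs, so 350.3625 - 0.125P = -401.94 + 0.8P; collecting terms, 752.3025 = 0.925P and P* = 813.3.
From the demand curve, Q* = 350.3625 - 0.125(813.3) = 248.7.
Demand choke price (Qd = 0): P = 350.3625/0.125 = 2802.9. Consumer surplus = ½ × (2802.9 - 813.3) × 248.7 = 247406.76.

Consumer surplus = 247406.76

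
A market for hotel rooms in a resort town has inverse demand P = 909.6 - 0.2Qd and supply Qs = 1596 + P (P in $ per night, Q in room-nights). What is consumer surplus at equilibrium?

Consumer surplus = 435974.4

In direct form, Qd = 4548 - 5P.
The market clears where 4548 - 5P = 1596 + P. Rearranging, 6P = 2952, hence P* = 492.
Then Q* = 4548 - 5(492) = 2088.
Demand choke price (Qd = 0): P = 4548/5 = 909.6. Consumer surplus = ½ × (909.6 - 492) × 2088 = 435974.4.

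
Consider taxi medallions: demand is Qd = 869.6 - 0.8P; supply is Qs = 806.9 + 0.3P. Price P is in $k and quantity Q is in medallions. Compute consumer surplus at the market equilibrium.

Consumer surplus = 424360

At equilibrium Qd = Qs, so 869.6 - 0.8P = 806.9 + 0.3P; collecting terms, 62.7 = 1.1P and P* = 57.
Then Q* = 869.6 - 0.8(57) = 824.
Demand choke price (Qd = 0): P = 869.6/0.8 = 1087. Consumer surplus = ½ × (1087 - 57) × 824 = 424360.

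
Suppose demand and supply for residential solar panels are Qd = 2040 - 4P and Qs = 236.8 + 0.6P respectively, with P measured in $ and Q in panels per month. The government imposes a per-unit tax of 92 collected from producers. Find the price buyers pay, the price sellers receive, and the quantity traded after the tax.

Producers keep P_s = P_b - 92 per unit, so supply in terms of the buyer price is Qs = 181.6 + 0.6P_b.
Equate demand and the shifted supply: 2040 - 4P_b = 181.6 + 0.6P_b, giving 4.6P_b = 1858.4, so P_b = 404.
So P_s = 312 and the quantity traded is Q = 2040 - 4(404) = 424.

P_b = 404, P_s = 312, Q = 424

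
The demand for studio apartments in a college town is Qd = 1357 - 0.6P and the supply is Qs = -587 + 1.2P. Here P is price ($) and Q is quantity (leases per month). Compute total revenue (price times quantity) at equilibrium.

The market clears where 1357 - 0.6P = -587 + 1.2P. Rearranging, 1.8P = 1944, hence P* = 1080.
Plugging P* into demand: Q* = 1357 - 0.6(1080) = 709.
Total revenue = P* × Q* = 1080 × 709 = 765720.

Total revenue = 765720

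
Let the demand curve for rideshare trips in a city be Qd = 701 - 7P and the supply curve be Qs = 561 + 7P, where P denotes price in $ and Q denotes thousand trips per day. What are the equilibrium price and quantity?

P* = 10, Q* = 631

At equilibrium Qd = Qs, so 701 - 7P = 561 + 7P; collecting terms, 140 = 14P and P* = 10.
Then Q* = 701 - 7(10) = 631.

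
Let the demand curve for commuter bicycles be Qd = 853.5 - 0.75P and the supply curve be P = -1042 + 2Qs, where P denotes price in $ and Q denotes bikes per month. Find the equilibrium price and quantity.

In direct form, Qs = 521 + 0.5P.
Equating demand and supply, 853.5 - 0.75P = 521 + 0.5P gives 1.25P = 332.5, so P* = 266.
Plugging P* into demand: Q* = 853.5 - 0.75(266) = 654.

P* = 266, Q* = 654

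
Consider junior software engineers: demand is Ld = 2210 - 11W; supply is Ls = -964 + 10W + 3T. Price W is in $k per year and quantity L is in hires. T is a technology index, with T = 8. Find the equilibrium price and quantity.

With T = 8, supply is Ls = -940 + 10W.
Equating demand and supply, 2210 - 11W = -940 + 10W gives 21W = 3150, so W* = 150.
Plugging W* into demand: L* = 2210 - 11(150) = 560.

W* = 150, L* = 560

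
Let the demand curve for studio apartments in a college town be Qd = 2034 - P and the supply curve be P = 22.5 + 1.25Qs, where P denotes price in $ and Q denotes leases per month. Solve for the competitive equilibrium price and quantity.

Inverting to quantity form: Qs = -18 + 0.8P.
Set Qd = Qs: 2034 - P = -18 + 0.8P, so 2052 = 1.8P and P* = 1140.
Substitute back: Q* = 2034 - 1140 = 894.

P* = 1140, Q* = 894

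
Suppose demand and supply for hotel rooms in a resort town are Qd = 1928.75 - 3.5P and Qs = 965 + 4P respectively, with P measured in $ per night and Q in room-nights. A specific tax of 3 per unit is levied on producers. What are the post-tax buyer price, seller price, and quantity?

P_b = 130.1, P_s = 127.1, Q = 1473.4

Producers keep P_s = P_b - 3 per unit, so supply in terms of the buyer price is Qs = 953 + 4P_b.
Set Qd = Qs: 1928.75 - 3.5P_b = 953 + 4P_b, so 975.75 = 7.5P_b and P_b = 130.1.
So P_s = 127.1 and the quantity traded is Q = 1928.75 - 3.5(130.1) = 1473.4.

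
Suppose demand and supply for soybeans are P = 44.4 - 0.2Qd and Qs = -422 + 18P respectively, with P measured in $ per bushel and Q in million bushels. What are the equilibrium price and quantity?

P* = 28, Q* = 82

In direct form, Qd = 222 - 5P.
At equilibrium Qd = Qs, so 222 - 5P = -422 + 18P; collecting terms, 644 = 23P and P* = 28.
Plugging P* into demand: Q* = 222 - 5(28) = 82.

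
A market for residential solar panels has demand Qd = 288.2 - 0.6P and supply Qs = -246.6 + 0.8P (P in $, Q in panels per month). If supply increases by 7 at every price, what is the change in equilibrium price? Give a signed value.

Equating demand and supply, 288.2 - 0.6P = -246.6 + 0.8P gives 1.4P = 534.8, so P* = 382.
Substitute back: Q* = 288.2 - 0.6(382) = 59.
After the shift, supply is Qs = -239.6 + 0.8P.
The new intersection has 527.8 = 1.4P, i.e. P = 377, Q = 62.
ΔP = 377 - 382 = -5.

ΔP = -5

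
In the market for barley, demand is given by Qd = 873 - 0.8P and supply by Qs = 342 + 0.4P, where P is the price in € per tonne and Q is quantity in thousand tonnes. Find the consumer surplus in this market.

Set Qd = Qs: 873 - 0.8P = 342 + 0.4P, so 531 = 1.2P and P* = 442.5.
Plugging P* into demand: Q* = 873 - 0.8(442.5) = 519.
Demand choke price (Qd = 0): P = 873/0.8 = 1091.25. Consumer surplus = ½ × (1091.25 - 442.5) × 519 = 168350.625.

Consumer surplus = 168350.625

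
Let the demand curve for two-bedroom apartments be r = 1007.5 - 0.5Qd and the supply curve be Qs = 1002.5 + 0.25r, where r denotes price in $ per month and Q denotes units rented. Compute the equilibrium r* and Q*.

In direct form, Qd = 2015 - 2r.
The market clears where 2015 - 2r = 1002.5 + 0.25r. Rearranging, 2.25r = 1012.5, hence r* = 450.
Plugging r* into demand: Q* = 2015 - 2(450) = 1115.

r* = 450, Q* = 1115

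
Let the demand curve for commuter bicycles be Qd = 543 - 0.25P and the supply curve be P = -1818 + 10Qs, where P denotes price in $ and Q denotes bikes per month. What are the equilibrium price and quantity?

P* = 1032, Q* = 285

Inverting to quantity form: Qs = 181.8 + 0.1P.
Set Qd = Qs: 543 - 0.25P = 181.8 + 0.1P, so 361.2 = 0.35P and P* = 1032.
Then Q* = 543 - 0.25(1032) = 285.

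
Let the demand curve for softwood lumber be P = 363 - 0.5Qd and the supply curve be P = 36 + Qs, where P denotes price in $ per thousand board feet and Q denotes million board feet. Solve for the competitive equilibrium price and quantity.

P* = 254, Q* = 218

Rewriting in direct form: Qd = 726 - 2P and Qs = -36 + P.
At equilibrium Qd = Qs, so 726 - 2P = -36 + P; collecting terms, 762 = 3P and P* = 254.
Substitute back: Q* = 726 - 2(254) = 218.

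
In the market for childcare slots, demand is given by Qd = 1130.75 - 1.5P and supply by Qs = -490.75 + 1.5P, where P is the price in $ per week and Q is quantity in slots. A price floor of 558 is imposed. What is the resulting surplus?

Evaluating both curves at the floor price 558 gives Qd = 293.75, Qs = 346.25.
Surplus = Qs - Qd = 346.25 - 293.75 = 52.5.

Surplus = 52.5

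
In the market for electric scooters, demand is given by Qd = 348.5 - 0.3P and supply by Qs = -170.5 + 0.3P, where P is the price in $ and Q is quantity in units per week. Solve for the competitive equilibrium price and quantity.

Equating demand and supply, 348.5 - 0.3P = -170.5 + 0.3P gives 0.6P = 519, so P* = 865.
Substitute back: Q* = 348.5 - 0.3(865) = 89.

P* = 865, Q* = 89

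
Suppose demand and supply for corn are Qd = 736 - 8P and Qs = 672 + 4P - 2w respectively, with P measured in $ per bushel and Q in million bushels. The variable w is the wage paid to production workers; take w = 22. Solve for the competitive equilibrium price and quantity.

With w = 22, supply is Qs = 628 + 4P.
At equilibrium Qd = Qs, so 736 - 8P = 628 + 4P; collecting terms, 108 = 12P and P* = 9.
Then Q* = 736 - 8(9) = 664.

P* = 9, Q* = 664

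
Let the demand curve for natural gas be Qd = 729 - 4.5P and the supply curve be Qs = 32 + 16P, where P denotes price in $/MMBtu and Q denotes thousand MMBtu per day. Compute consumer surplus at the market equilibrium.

Equating demand and supply, 729 - 4.5P = 32 + 16P gives 20.5P = 697, so P* = 34.
Plugging P* into demand: Q* = 729 - 4.5(34) = 576.
Demand choke price (Qd = 0): P = 729/4.5 = 162. Consumer surplus = ½ × (162 - 34) × 576 = 36864.

Consumer surplus = 36864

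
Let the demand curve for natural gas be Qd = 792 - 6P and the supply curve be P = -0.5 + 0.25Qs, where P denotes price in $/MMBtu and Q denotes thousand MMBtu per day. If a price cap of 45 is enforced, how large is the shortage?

Inverting to quantity form: Qs = 2 + 4P.
With P fixed at 45, quantity demanded is 522 and quantity supplied is 182.
Shortage = Qd - Qs = 522 - 182 = 340.

Shortage = 340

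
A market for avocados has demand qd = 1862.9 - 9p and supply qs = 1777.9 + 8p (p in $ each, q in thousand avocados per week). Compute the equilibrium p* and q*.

The market clears where 1862.9 - 9p = 1777.9 + 8p. Rearranging, 17p = 85, hence p* = 5.
Substitute back: q* = 1862.9 - 9(5) = 1817.9.

p* = 5, q* = 1817.9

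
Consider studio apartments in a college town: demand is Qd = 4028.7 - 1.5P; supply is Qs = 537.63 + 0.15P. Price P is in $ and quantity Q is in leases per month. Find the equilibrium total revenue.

Total revenue = 1809009

Equating demand and supply, 4028.7 - 1.5P = 537.63 + 0.15P gives 1.65P = 3491.07, so P* = 2115.8.
Then Q* = 4028.7 - 1.5(2115.8) = 855.
Total revenue = P* × Q* = 2115.8 × 855 = 1809009.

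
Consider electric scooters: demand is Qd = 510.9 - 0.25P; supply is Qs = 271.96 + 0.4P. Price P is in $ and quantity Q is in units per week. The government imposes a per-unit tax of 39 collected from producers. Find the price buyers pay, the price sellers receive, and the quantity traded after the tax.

P_b = 391.6, P_s = 352.6, Q = 413

Producers keep P_s = P_b - 39 per unit, so supply in terms of the buyer price is Qs = 256.36 + 0.4P_b.
Market clearing requires 510.9 - 0.25P_b = 256.36 + 0.4P_b; hence 254.54 = 0.65P_b and P_b = 391.6.
So P_s = 352.6 and the quantity traded is Q = 510.9 - 0.25(391.6) = 413.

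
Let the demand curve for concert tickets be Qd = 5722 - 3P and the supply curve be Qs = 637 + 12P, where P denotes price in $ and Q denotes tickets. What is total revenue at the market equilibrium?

Total revenue = 1594995

Equating demand and supply, 5722 - 3P = 637 + 12P gives 15P = 5085, so P* = 339.
Plugging P* into demand: Q* = 5722 - 3(339) = 4705.
Total revenue = P* × Q* = 339 × 4705 = 1594995.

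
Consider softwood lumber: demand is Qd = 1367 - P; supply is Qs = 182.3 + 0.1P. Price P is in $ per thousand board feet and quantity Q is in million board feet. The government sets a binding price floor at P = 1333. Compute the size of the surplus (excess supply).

At P = 1333: Qd = 34 and Qs = 315.6.
Surplus = Qs - Qd = 315.6 - 34 = 281.6.

Surplus = 281.6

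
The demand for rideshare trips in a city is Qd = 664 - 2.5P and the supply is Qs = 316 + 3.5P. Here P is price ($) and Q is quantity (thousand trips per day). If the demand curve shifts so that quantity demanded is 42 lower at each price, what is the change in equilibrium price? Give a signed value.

ΔP = -7

Set Qd = Qs: 664 - 2.5P = 316 + 3.5P, so 348 = 6P and P* = 58.
From the demand curve, Q* = 664 - 2.5(58) = 519.
After the shift, demand is Qd = 622 - 2.5P.
New equilibrium: 306 = 6P, so P = 51 and Q = 494.5.
ΔP = 51 - 58 = -7.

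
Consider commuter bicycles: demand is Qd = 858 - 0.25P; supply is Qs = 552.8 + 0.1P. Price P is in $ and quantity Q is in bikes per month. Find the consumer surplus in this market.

Consumer surplus = 819200

At equilibrium Qd = Qs, so 858 - 0.25P = 552.8 + 0.1P; collecting terms, 305.2 = 0.35P and P* = 872.
Substitute back: Q* = 858 - 0.25(872) = 640.
Demand choke price (Qd = 0): P = 858/0.25 = 3432. Consumer surplus = ½ × (3432 - 872) × 640 = 819200.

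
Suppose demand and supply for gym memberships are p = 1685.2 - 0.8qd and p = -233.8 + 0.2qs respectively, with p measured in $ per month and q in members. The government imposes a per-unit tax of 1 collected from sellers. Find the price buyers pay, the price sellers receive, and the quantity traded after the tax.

Inverting to quantity form: qd = 2106.5 - 1.25p and qs = 1169 + 5p.
Sellers keep p_s = p_b - 1 per unit, so supply in terms of the buyer price is qs = 1164 + 5p_b.
Set qd = qs: 2106.5 - 1.25p_b = 1164 + 5p_b, so 942.5 = 6.25p_b and p_b = 150.8.
So p_s = 149.8 and the quantity traded is q = 2106.5 - 1.25(150.8) = 1918.

p_b = 150.8, p_s = 149.8, q = 1918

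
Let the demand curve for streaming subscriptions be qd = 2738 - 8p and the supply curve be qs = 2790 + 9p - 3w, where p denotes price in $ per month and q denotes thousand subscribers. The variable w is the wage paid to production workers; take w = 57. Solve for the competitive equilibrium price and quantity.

p* = 7, q* = 2682

With w = 57, supply is qs = 2619 + 9p.
At equilibrium qd = qs, so 2738 - 8p = 2619 + 9p; collecting terms, 119 = 17p and p* = 7.
Then q* = 2738 - 8(7) = 2682.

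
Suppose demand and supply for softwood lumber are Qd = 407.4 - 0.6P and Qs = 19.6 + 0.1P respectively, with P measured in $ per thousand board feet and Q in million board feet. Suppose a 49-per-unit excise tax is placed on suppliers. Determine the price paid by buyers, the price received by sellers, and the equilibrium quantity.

P_b = 561, P_s = 512, Q = 70.8

With a tax of 49 on suppliers, they supply based on the net price P_s = P_b - 49, so Qs = 14.7 + 0.1P_b.
Set Qd = Qs: 407.4 - 0.6P_b = 14.7 + 0.1P_b, so 392.7 = 0.7P_b and P_b = 561.
Then P_s = 561 - 49 = 512 and Q = 407.4 - 0.6(561) = 70.8.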